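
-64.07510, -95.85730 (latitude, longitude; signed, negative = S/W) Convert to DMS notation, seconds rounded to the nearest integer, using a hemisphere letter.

64°04′30″ S, 95°51′26″ W

Latitude is negative → S; |value| = 64.075100
Lat: whole degrees 64; 4.50600′ → 4′ and 30.36″
Longitude is negative → W; |value| = 95.857300
Longitude: 0.857300° → 51.43800′; 0.43800 × 60 = 26.28″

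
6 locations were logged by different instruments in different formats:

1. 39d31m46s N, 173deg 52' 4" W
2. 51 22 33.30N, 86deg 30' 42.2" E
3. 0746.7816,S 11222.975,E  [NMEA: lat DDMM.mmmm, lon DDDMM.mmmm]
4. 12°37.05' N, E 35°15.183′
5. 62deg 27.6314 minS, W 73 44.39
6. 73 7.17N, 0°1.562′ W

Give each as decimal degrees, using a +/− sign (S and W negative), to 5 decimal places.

1. 39.52944, -173.86778
2. 51.37592, 86.51172
3. -7.77969, 112.38292
4. 12.61750, 35.25305
5. -62.46052, -73.73983
6. 73.11950, -0.02603

Point 1:
  Lat: 31′ + 46″ = 31.76667′; 39 + 31.76667/60 = 39.529444
  N ⇒ keep positive
  λ: 173° + 52/60 + 4/3600 = 173 + 0.866667 + 0.001111 = 173.867778
  hemisphere W, so the sign is −
Point 2:
  Lat: 51 + 22/60 + 33.3/3600 = 51.375917
  N ⇒ keep positive
  Longitude: 86 + 30/60 + 42.2/3600 = 86.511722
  E → positive
Point 3:
  Lat: degrees = first 2 digits = 7, minutes = 46.7816; 7 + 46.7816/60 = 7.779693
  S ⇒ negate
  λ: degrees = first 3 digits = 112, minutes = 22.975; 112 + 22.975/60 = 112.382917
  E ⇒ keep positive
Point 4:
  φ: 12 + 37.05/60 = 12.617500
  N ⇒ keep positive
  Lon: 35 + 15.183/60 = 35.253050
  E ⇒ keep positive
Point 5:
  Latitude: 62 + 27.6314/60 = 62.460523
  S ⇒ negate
  λ: 73 + 44.39/60 = 73.739833
  hemisphere W, so the sign is −
Point 6:
  Lat: 73 + 7.17/60 = 73.119500
  N ⇒ keep positive
  λ: 0 + 1.562/60 = 0.026033
  W → negative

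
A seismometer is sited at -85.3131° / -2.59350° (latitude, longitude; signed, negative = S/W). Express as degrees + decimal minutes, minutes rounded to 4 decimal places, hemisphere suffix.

Latitude is negative → S; |value| = 85.313100
Lat: fractional part 0.313100 → 18.786000 minutes
Longitude is negative → W; |value| = 2.593500
Longitude: fractional part 0.593500 → 35.610000 minutes

85° 18.7860′ S, 2° 35.6100′ W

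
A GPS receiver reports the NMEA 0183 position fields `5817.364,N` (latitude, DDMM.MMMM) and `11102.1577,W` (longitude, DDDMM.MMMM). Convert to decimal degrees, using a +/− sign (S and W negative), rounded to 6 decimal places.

58.289400, -111.035962

Latitude: split at 2 digits → 58° and 17.364′; 58 + 17.364/60 = 58.2894000
N ⇒ keep positive
Longitude: degrees = first 3 digits = 111, minutes = 2.1577; 111 + 2.1577/60 = 111.0359617
W ⇒ negate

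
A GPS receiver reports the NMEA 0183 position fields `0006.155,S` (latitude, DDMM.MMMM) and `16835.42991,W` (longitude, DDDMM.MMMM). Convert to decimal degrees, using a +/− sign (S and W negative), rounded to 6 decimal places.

-0.102583, -168.590499

Latitude: split at 2 digits → 00° and 6.155′; 0 + 6.155/60 = 0.1025833
S ⇒ negate
λ: split at 3 digits → 168° and 35.42991′; 168 + 35.42991/60 = 168.5904985
W → negative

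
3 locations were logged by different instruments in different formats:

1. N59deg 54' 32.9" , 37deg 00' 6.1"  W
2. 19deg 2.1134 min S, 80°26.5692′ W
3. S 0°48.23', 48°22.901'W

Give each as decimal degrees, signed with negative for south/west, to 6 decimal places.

Point 1:
  Latitude: 59 + 54/60 + 32.9/3600 = 59.9091389
  N → positive
  λ: 0′ + 6.1″ = 0.10167′; 37 + 0.10167/60 = 37.0016944
  W → negative
Point 2:
  φ: 19 + 2.1134/60 = 19.0352233
  S ⇒ negate
  λ: 80 + 26.5692/60 = 80.4428200
  W ⇒ negate
Point 3:
  φ: 48.23′ = 0.803833°; total 0.8038333
  S → negative
  λ: 22.901′ = 0.381683°; total 48.3816833
  W → negative

1. 59.909139, -37.001694
2. -19.035223, -80.442820
3. -0.803833, -48.381683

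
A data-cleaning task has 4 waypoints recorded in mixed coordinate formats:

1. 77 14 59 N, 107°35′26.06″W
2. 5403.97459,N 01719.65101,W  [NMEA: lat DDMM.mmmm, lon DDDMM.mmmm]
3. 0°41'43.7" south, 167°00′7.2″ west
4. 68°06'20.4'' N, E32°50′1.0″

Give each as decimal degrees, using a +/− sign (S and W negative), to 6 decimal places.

Point 1:
  Latitude: 14′ + 59″ = 14.98333′; 77 + 14.98333/60 = 77.2497222
  N → positive
  Lon: 35′ + 26.06″ = 35.43433′; 107 + 35.43433/60 = 107.5905722
  W → negative
Point 2:
  Lat: split at 2 digits → 54° and 3.97459′; 54 + 3.97459/60 = 54.0662432
  N → positive
  Lon: split at 3 digits → 017° and 19.65101′; 17 + 19.65101/60 = 17.3275168
  hemisphere W, so the sign is −
Point 3:
  Latitude: 0° + 41/60 + 43.7/3600 = 0 + 0.683333 + 0.012139 = 0.6954722
  S → negative
  Longitude: 167° + 0/60 + 7.2/3600 = 167 + 0.000000 + 0.002000 = 167.0020000
  W → negative
Point 4:
  Lat: 68° + 6/60 + 20.4/3600 = 68 + 0.100000 + 0.005667 = 68.1056667
  N ⇒ keep positive
  λ: 32 + 50/60 + 1/3600 = 32.8336111
  E ⇒ keep positive

1. 77.249722, -107.590572
2. 54.066243, -17.327517
3. -0.695472, -167.002000
4. 68.105667, 32.833611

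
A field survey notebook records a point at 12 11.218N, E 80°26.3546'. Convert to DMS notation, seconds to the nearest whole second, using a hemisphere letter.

Lat: fractional minutes 0.21800 × 60 = 13.08″
λ: fractional minutes 0.35460 × 60 = 21.28″

12°11′13″ N, 80°26′21″ E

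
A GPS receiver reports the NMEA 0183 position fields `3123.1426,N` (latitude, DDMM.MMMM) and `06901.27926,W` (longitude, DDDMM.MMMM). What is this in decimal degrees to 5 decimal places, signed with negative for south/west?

31.38571, -69.02132

φ: split at 2 digits → 31° and 23.1426′; 31 + 23.1426/60 = 31.385710
N → positive
λ: degrees = first 3 digits = 69, minutes = 1.27926; 69 + 1.27926/60 = 69.021321
hemisphere W, so the sign is −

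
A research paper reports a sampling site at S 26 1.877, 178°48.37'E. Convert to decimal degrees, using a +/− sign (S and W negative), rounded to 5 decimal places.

-26.03128, 178.80617

φ: 26 + 1.877/60 = 26.031283
hemisphere S, so the sign is −
Longitude: 178 + 48.37/60 = 178.806167
E → positive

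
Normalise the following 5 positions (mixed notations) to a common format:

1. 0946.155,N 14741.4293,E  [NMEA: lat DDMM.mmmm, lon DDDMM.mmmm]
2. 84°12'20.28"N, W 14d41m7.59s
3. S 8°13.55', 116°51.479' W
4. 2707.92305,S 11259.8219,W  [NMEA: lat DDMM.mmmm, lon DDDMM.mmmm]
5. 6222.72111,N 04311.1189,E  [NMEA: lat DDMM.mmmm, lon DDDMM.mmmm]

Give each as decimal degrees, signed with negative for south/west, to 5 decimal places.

1. 9.76925, 147.69049
2. 84.20563, -14.68544
3. -8.22583, -116.85798
4. -27.13205, -112.99703
5. 62.37869, 43.18532

Point 1:
  φ: split at 2 digits → 09° and 46.155′; 9 + 46.155/60 = 9.769250
  N → positive
  λ: degrees = first 3 digits = 147, minutes = 41.4293; 147 + 41.4293/60 = 147.690488
  E → positive
Point 2:
  Lat: 12′ + 20.28″ = 12.33800′; 84 + 12.33800/60 = 84.205633
  N → positive
  Lon: 41′ + 7.59″ = 41.12650′; 14 + 41.12650/60 = 14.685442
  hemisphere W, so the sign is −
Point 3:
  Latitude: 8 + 13.55/60 = 8.225833
  hemisphere S, so the sign is −
  Longitude: 51.479′ = 0.857983°; total 116.857983
  W → negative
Point 4:
  φ: split at 2 digits → 27° and 7.92305′; 27 + 7.92305/60 = 27.132051
  S ⇒ negate
  Longitude: degrees = first 3 digits = 112, minutes = 59.8219; 112 + 59.8219/60 = 112.997032
  hemisphere W, so the sign is −
Point 5:
  Lat: split at 2 digits → 62° and 22.72111′; 62 + 22.72111/60 = 62.378685
  N ⇒ keep positive
  λ: split at 3 digits → 043° and 11.1189′; 43 + 11.1189/60 = 43.185315
  E → positive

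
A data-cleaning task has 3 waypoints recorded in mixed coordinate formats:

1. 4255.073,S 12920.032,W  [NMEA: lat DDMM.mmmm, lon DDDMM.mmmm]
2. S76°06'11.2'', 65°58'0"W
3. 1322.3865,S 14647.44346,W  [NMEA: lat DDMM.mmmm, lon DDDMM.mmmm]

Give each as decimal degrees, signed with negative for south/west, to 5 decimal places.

1. -42.91788, -129.33387
2. -76.10311, -65.96667
3. -13.37311, -146.79072

Point 1:
  Lat: degrees = first 2 digits = 42, minutes = 55.073; 42 + 55.073/60 = 42.917883
  S → negative
  Lon: split at 3 digits → 129° and 20.032′; 129 + 20.032/60 = 129.333867
  W → negative
Point 2:
  Latitude: 76 + 6/60 + 11.2/3600 = 76.103111
  S → negative
  Lon: 58′ + 0″ = 58.00000′; 65 + 58.00000/60 = 65.966667
  hemisphere W, so the sign is −
Point 3:
  Lat: degrees = first 2 digits = 13, minutes = 22.3865; 13 + 22.3865/60 = 13.373108
  S → negative
  Longitude: split at 3 digits → 146° and 47.44346′; 146 + 47.44346/60 = 146.790724
  W → negative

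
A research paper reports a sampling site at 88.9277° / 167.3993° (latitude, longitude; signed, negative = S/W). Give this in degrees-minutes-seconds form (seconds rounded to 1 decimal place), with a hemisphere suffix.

Latitude: 0.927700 × 60 = 55.66200′ → 55′, remainder × 60 = 39.720″
λ: 0.399300° → 23.95800′; 0.95800 × 60 = 57.480″

88°55′39.7″ N, 167°23′57.5″ E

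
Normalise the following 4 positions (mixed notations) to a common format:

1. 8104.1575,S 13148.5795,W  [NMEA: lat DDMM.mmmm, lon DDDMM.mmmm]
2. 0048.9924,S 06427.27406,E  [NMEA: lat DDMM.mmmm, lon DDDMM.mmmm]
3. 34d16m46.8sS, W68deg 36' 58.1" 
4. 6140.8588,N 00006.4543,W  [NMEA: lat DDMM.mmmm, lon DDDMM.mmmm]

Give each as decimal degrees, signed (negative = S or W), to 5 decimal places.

1. -81.06929, -131.80966
2. -0.81654, 64.45457
3. -34.27967, -68.61614
4. 61.68098, -0.10757

Point 1:
  φ: split at 2 digits → 81° and 4.1575′; 81 + 4.1575/60 = 81.069292
  S → negative
  Lon: split at 3 digits → 131° and 48.5795′; 131 + 48.5795/60 = 131.809658
  W ⇒ negate
Point 2:
  Latitude: split at 2 digits → 00° and 48.9924′; 0 + 48.9924/60 = 0.816540
  hemisphere S, so the sign is −
  Lon: degrees = first 3 digits = 64, minutes = 27.27406; 64 + 27.27406/60 = 64.454568
  E → positive
Point 3:
  Lat: 34° + 16/60 + 46.8/3600 = 34 + 0.266667 + 0.013000 = 34.279667
  S → negative
  Longitude: 68° + 36/60 + 58.1/3600 = 68 + 0.600000 + 0.016139 = 68.616139
  W ⇒ negate
Point 4:
  Latitude: split at 2 digits → 61° and 40.8588′; 61 + 40.8588/60 = 61.680980
  N → positive
  Longitude: split at 3 digits → 000° and 6.4543′; 0 + 6.4543/60 = 0.107572
  hemisphere W, so the sign is −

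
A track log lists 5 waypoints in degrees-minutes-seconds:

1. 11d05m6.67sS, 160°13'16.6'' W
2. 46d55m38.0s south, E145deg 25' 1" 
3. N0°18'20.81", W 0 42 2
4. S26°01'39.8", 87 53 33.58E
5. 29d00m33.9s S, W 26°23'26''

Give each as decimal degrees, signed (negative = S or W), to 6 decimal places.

Point 1:
  Lat: 5′ + 6.67″ = 5.11117′; 11 + 5.11117/60 = 11.0851861
  S ⇒ negate
  Lon: 13′ + 16.6″ = 13.27667′; 160 + 13.27667/60 = 160.2212778
  hemisphere W, so the sign is −
Point 2:
  Latitude: 46° + 55/60 + 38/3600 = 46 + 0.916667 + 0.010556 = 46.9272222
  S ⇒ negate
  Longitude: 145 + 25/60 + 1/3600 = 145.4169444
  E ⇒ keep positive
Point 3:
  Latitude: 0° + 18/60 + 20.81/3600 = 0 + 0.300000 + 0.005781 = 0.3057806
  N ⇒ keep positive
  λ: 42′ + 2″ = 42.03333′; 0 + 42.03333/60 = 0.7005556
  hemisphere W, so the sign is −
Point 4:
  Latitude: 1′ + 39.8″ = 1.66333′; 26 + 1.66333/60 = 26.0277222
  hemisphere S, so the sign is −
  Lon: 87° + 53/60 + 33.58/3600 = 87 + 0.883333 + 0.009328 = 87.8926611
  E ⇒ keep positive
Point 5:
  Lat: 29° + 0/60 + 33.9/3600 = 29 + 0.000000 + 0.009417 = 29.0094167
  S ⇒ negate
  λ: 23′ + 26″ = 23.43333′; 26 + 23.43333/60 = 26.3905556
  W ⇒ negate

1. -11.085186, -160.221278
2. -46.927222, 145.416944
3. 0.305781, -0.700556
4. -26.027722, 87.892661
5. -29.009417, -26.390556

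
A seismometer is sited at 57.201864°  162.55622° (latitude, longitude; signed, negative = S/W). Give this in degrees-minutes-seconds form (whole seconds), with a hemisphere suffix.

Lat: 0.201864° → 12.11184′; 0.11184 × 60 = 6.71″
λ: whole degrees 162; 33.37320′ → 33′ and 22.39″

57°12′7″ N, 162°33′22″ E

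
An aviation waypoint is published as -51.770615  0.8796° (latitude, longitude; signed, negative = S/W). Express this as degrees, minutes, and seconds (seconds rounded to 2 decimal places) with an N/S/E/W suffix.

51°46′14.21″ S, 0°52′46.56″ E

Latitude is negative → S; |value| = 51.770615
Latitude: 0.770615 × 60 = 46.23690′ → 46′, remainder × 60 = 14.2140″
Longitude: 0.879600° → 52.77600′; 0.77600 × 60 = 46.5600″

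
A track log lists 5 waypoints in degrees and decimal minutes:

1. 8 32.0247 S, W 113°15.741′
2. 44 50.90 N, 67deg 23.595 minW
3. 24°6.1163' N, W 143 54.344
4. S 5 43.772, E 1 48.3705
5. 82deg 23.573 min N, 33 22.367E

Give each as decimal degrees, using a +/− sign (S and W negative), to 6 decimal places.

Point 1:
  Latitude: 32.0247′ = 0.533745°; total 8.5337450
  hemisphere S, so the sign is −
  Lon: 15.741′ = 0.262350°; total 113.2623500
  hemisphere W, so the sign is −
Point 2:
  Lat: 44 + 50.9/60 = 44.8483333
  N ⇒ keep positive
  λ: 23.595′ = 0.393250°; total 67.3932500
  hemisphere W, so the sign is −
Point 3:
  Lat: 24 + 6.1163/60 = 24.1019383
  N ⇒ keep positive
  λ: 54.344′ = 0.905733°; total 143.9057333
  W → negative
Point 4:
  φ: 43.772′ = 0.729533°; total 5.7295333
  S → negative
  Longitude: 1 + 48.3705/60 = 1.8061750
  E → positive
Point 5:
  Lat: 23.573′ = 0.392883°; total 82.3928833
  N → positive
  λ: 22.367′ = 0.372783°; total 33.3727833
  E → positive

1. -8.533745, -113.262350
2. 44.848333, -67.393250
3. 24.101938, -143.905733
4. -5.729533, 1.806175
5. 82.392883, 33.372783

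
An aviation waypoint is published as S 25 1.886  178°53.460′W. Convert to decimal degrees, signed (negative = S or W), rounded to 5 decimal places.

Latitude: 25 + 1.886/60 = 25.031433
S → negative
Longitude: 178 + 53.46/60 = 178.891000
W ⇒ negate

-25.03143, -178.89100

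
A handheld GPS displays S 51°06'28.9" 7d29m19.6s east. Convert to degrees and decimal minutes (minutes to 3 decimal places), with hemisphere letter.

51° 6.482′ S, 7° 29.327′ E

φ: 6 + 28.9/60 = 6.48167′
λ: seconds/60 = 0.32667; minutes = 29 + 0.32667 = 29.32667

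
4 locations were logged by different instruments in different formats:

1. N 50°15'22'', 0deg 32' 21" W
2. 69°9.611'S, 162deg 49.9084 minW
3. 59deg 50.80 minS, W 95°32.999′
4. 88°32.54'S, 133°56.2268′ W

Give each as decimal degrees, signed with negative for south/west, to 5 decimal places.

Point 1:
  Lat: 50 + 15/60 + 22/3600 = 50.256111
  N ⇒ keep positive
  Lon: 32′ + 21″ = 32.35000′; 0 + 32.35000/60 = 0.539167
  hemisphere W, so the sign is −
Point 2:
  φ: 69 + 9.611/60 = 69.160183
  S ⇒ negate
  λ: 49.9084′ = 0.831807°; total 162.831807
  hemisphere W, so the sign is −
Point 3:
  Latitude: 59 + 50.8/60 = 59.846667
  S → negative
  λ: 32.999′ = 0.549983°; total 95.549983
  W ⇒ negate
Point 4:
  Lat: 88 + 32.54/60 = 88.542333
  hemisphere S, so the sign is −
  λ: 56.2268′ = 0.937113°; total 133.937113
  W → negative

1. 50.25611, -0.53917
2. -69.16018, -162.83181
3. -59.84667, -95.54998
4. -88.54233, -133.93711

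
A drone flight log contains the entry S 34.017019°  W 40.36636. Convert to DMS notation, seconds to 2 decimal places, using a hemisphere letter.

Latitude: 0.017019° → 1.02114′; 0.02114 × 60 = 1.2684″
Longitude: 0.366360° → 21.98160′; 0.98160 × 60 = 58.8960″

34°01′1.27″ S, 40°21′58.90″ W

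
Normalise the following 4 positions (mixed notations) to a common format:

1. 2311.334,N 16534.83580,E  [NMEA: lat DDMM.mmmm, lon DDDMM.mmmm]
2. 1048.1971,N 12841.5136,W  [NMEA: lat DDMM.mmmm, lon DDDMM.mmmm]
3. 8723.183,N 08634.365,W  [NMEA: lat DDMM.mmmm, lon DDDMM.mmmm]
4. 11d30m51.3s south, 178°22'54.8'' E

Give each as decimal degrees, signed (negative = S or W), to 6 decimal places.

1. 23.188900, 165.580597
2. 10.803285, -128.691893
3. 87.386383, -86.572750
4. -11.514250, 178.381889

Point 1:
  Latitude: degrees = first 2 digits = 23, minutes = 11.334; 23 + 11.334/60 = 23.1889000
  N ⇒ keep positive
  Longitude: split at 3 digits → 165° and 34.8358′; 165 + 34.8358/60 = 165.5805967
  E → positive
Point 2:
  Latitude: degrees = first 2 digits = 10, minutes = 48.1971; 10 + 48.1971/60 = 10.8032850
  N → positive
  Lon: degrees = first 3 digits = 128, minutes = 41.5136; 128 + 41.5136/60 = 128.6918933
  hemisphere W, so the sign is −
Point 3:
  Latitude: split at 2 digits → 87° and 23.183′; 87 + 23.183/60 = 87.3863833
  N → positive
  λ: split at 3 digits → 086° and 34.365′; 86 + 34.365/60 = 86.5727500
  W → negative
Point 4:
  Latitude: 11 + 30/60 + 51.3/3600 = 11.5142500
  hemisphere S, so the sign is −
  Longitude: 178 + 22/60 + 54.8/3600 = 178.3818889
  E → positive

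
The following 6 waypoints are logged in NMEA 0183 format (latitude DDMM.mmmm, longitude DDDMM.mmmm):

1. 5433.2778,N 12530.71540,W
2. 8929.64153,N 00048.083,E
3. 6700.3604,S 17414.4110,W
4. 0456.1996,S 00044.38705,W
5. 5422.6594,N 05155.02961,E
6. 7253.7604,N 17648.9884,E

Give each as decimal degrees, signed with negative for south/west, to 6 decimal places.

1. 54.554630, -125.511923
2. 89.494026, 0.801383
3. -67.006007, -174.240183
4. -4.936660, -0.739784
5. 54.377657, 51.917160
6. 72.896007, 176.816473

Point 1:
  Latitude: split at 2 digits → 54° and 33.2778′; 54 + 33.2778/60 = 54.5546300
  N → positive
  Lon: split at 3 digits → 125° and 30.7154′; 125 + 30.7154/60 = 125.5119233
  W → negative
Point 2:
  φ: split at 2 digits → 89° and 29.64153′; 89 + 29.64153/60 = 89.4940255
  N → positive
  Longitude: degrees = first 3 digits = 0, minutes = 48.083; 0 + 48.083/60 = 0.8013833
  E ⇒ keep positive
Point 3:
  φ: split at 2 digits → 67° and 0.3604′; 67 + 0.3604/60 = 67.0060067
  S → negative
  Lon: degrees = first 3 digits = 174, minutes = 14.411; 174 + 14.411/60 = 174.2401833
  hemisphere W, so the sign is −
Point 4:
  Lat: degrees = first 2 digits = 4, minutes = 56.1996; 4 + 56.1996/60 = 4.9366600
  S → negative
  Lon: degrees = first 3 digits = 0, minutes = 44.38705; 0 + 44.38705/60 = 0.7397842
  W → negative
Point 5:
  Lat: split at 2 digits → 54° and 22.6594′; 54 + 22.6594/60 = 54.3776567
  N → positive
  Lon: degrees = first 3 digits = 51, minutes = 55.02961; 51 + 55.02961/60 = 51.9171602
  E → positive
Point 6:
  φ: split at 2 digits → 72° and 53.7604′; 72 + 53.7604/60 = 72.8960067
  N → positive
  Lon: degrees = first 3 digits = 176, minutes = 48.9884; 176 + 48.9884/60 = 176.8164733
  E → positive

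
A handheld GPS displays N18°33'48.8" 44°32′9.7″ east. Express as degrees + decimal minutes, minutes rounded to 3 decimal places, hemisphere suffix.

18° 33.813′ N, 44° 32.162′ E

φ: seconds/60 = 0.81333; minutes = 33 + 0.81333 = 33.81333
Longitude: seconds/60 = 0.16167; minutes = 32 + 0.16167 = 32.16167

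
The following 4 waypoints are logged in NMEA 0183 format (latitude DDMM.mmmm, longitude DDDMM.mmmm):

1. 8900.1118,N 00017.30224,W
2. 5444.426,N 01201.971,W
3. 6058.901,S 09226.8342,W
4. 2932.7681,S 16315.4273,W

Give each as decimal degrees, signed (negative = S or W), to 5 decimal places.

Point 1:
  Lat: degrees = first 2 digits = 89, minutes = 0.1118; 89 + 0.1118/60 = 89.001863
  N → positive
  Lon: split at 3 digits → 000° and 17.30224′; 0 + 17.30224/60 = 0.288371
  hemisphere W, so the sign is −
Point 2:
  Lat: split at 2 digits → 54° and 44.426′; 54 + 44.426/60 = 54.740433
  N → positive
  λ: split at 3 digits → 012° and 1.971′; 12 + 1.971/60 = 12.032850
  hemisphere W, so the sign is −
Point 3:
  φ: split at 2 digits → 60° and 58.901′; 60 + 58.901/60 = 60.981683
  S ⇒ negate
  Lon: degrees = first 3 digits = 92, minutes = 26.8342; 92 + 26.8342/60 = 92.447237
  hemisphere W, so the sign is −
Point 4:
  φ: degrees = first 2 digits = 29, minutes = 32.7681; 29 + 32.7681/60 = 29.546135
  hemisphere S, so the sign is −
  Lon: degrees = first 3 digits = 163, minutes = 15.4273; 163 + 15.4273/60 = 163.257122
  W → negative

1. 89.00186, -0.28837
2. 54.74043, -12.03285
3. -60.98168, -92.44724
4. -29.54614, -163.25712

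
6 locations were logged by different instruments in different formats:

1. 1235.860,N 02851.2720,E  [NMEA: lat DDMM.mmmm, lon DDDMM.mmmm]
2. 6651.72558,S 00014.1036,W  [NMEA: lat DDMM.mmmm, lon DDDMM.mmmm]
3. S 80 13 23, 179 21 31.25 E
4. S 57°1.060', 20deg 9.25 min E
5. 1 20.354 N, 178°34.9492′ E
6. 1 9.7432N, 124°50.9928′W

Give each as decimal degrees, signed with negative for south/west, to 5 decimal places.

1. 12.59767, 28.85453
2. -66.86209, -0.23506
3. -80.22306, 179.35868
4. -57.01767, 20.15417
5. 1.33923, 178.58249
6. 1.16239, -124.84988

Point 1:
  φ: degrees = first 2 digits = 12, minutes = 35.86; 12 + 35.86/60 = 12.597667
  N → positive
  Longitude: degrees = first 3 digits = 28, minutes = 51.272; 28 + 51.272/60 = 28.854533
  E ⇒ keep positive
Point 2:
  Lat: split at 2 digits → 66° and 51.72558′; 66 + 51.72558/60 = 66.862093
  hemisphere S, so the sign is −
  λ: degrees = first 3 digits = 0, minutes = 14.1036; 0 + 14.1036/60 = 0.235060
  hemisphere W, so the sign is −
Point 3:
  Lat: 80 + 13/60 + 23/3600 = 80.223056
  S → negative
  λ: 179° + 21/60 + 31.25/3600 = 179 + 0.350000 + 0.008681 = 179.358681
  E → positive
Point 4:
  Latitude: 1.06′ = 0.017667°; total 57.017667
  S ⇒ negate
  Longitude: 9.25′ = 0.154167°; total 20.154167
  E → positive
Point 5:
  φ: 20.354′ = 0.339233°; total 1.339233
  N ⇒ keep positive
  λ: 178 + 34.9492/60 = 178.582487
  E → positive
Point 6:
  φ: 1 + 9.7432/60 = 1.162387
  N ⇒ keep positive
  Longitude: 124 + 50.9928/60 = 124.849880
  hemisphere W, so the sign is −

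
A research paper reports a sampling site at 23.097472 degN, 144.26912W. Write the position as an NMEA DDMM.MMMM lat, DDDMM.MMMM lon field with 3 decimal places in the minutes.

φ: 23° + 0.097472 × 60 = 23° 5.84832′
Lon: fractional part 0.269120 → 16.14720 minutes

2305.848,N / 14416.147,W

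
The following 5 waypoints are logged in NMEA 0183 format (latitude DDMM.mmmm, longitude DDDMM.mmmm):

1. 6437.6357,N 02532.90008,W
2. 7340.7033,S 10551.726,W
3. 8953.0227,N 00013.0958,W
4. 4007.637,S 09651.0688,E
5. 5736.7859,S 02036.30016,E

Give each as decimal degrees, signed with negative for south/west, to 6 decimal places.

1. 64.627262, -25.548335
2. -73.678388, -105.862100
3. 89.883712, -0.218263
4. -40.127283, 96.851147
5. -57.613098, 20.605003

Point 1:
  Lat: split at 2 digits → 64° and 37.6357′; 64 + 37.6357/60 = 64.6272617
  N ⇒ keep positive
  λ: degrees = first 3 digits = 25, minutes = 32.90008; 25 + 32.90008/60 = 25.5483347
  W ⇒ negate
Point 2:
  Latitude: split at 2 digits → 73° and 40.7033′; 73 + 40.7033/60 = 73.6783883
  S → negative
  λ: degrees = first 3 digits = 105, minutes = 51.726; 105 + 51.726/60 = 105.8621000
  W ⇒ negate
Point 3:
  φ: split at 2 digits → 89° and 53.0227′; 89 + 53.0227/60 = 89.8837117
  N → positive
  Lon: split at 3 digits → 000° and 13.0958′; 0 + 13.0958/60 = 0.2182633
  W → negative
Point 4:
  Latitude: degrees = first 2 digits = 40, minutes = 7.637; 40 + 7.637/60 = 40.1272833
  hemisphere S, so the sign is −
  Lon: degrees = first 3 digits = 96, minutes = 51.0688; 96 + 51.0688/60 = 96.8511467
  E → positive
Point 5:
  φ: split at 2 digits → 57° and 36.7859′; 57 + 36.7859/60 = 57.6130983
  S ⇒ negate
  λ: degrees = first 3 digits = 20, minutes = 36.30016; 20 + 36.30016/60 = 20.6050027
  E → positive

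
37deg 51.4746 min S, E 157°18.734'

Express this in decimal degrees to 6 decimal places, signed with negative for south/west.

φ: 51.4746′ = 0.857910°; total 37.8579100
S → negative
Longitude: 157 + 18.734/60 = 157.3122333
E → positive

-37.857910, 157.312233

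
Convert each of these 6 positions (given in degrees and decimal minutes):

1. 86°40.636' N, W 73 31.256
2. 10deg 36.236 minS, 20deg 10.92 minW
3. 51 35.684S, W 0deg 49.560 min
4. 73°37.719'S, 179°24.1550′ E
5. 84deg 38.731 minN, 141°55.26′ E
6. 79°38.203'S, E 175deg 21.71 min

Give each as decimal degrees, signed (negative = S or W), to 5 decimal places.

Point 1:
  Latitude: 40.636′ = 0.677267°; total 86.677267
  N ⇒ keep positive
  Lon: 73 + 31.256/60 = 73.520933
  W ⇒ negate
Point 2:
  φ: 36.236′ = 0.603933°; total 10.603933
  S → negative
  Longitude: 10.92′ = 0.182000°; total 20.182000
  W ⇒ negate
Point 3:
  φ: 35.684′ = 0.594733°; total 51.594733
  S ⇒ negate
  Longitude: 0 + 49.56/60 = 0.826000
  W ⇒ negate
Point 4:
  Latitude: 73 + 37.719/60 = 73.628650
  S ⇒ negate
  Longitude: 179 + 24.155/60 = 179.402583
  E ⇒ keep positive
Point 5:
  φ: 84 + 38.731/60 = 84.645517
  N ⇒ keep positive
  λ: 55.26′ = 0.921000°; total 141.921000
  E ⇒ keep positive
Point 6:
  Latitude: 38.203′ = 0.636717°; total 79.636717
  S → negative
  λ: 175 + 21.71/60 = 175.361833
  E → positive

1. 86.67727, -73.52093
2. -10.60393, -20.18200
3. -51.59473, -0.82600
4. -73.62865, 179.40258
5. 84.64552, 141.92100
6. -79.63672, 175.36183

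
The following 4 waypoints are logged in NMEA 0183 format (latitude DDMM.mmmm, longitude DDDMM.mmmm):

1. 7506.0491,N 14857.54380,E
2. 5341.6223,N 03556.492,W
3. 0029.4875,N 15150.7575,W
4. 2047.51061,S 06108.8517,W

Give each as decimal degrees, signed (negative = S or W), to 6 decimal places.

Point 1:
  Latitude: split at 2 digits → 75° and 6.0491′; 75 + 6.0491/60 = 75.1008183
  N → positive
  Lon: split at 3 digits → 148° and 57.5438′; 148 + 57.5438/60 = 148.9590633
  E → positive
Point 2:
  φ: split at 2 digits → 53° and 41.6223′; 53 + 41.6223/60 = 53.6937050
  N → positive
  Longitude: split at 3 digits → 035° and 56.492′; 35 + 56.492/60 = 35.9415333
  W ⇒ negate
Point 3:
  φ: split at 2 digits → 00° and 29.4875′; 0 + 29.4875/60 = 0.4914583
  N → positive
  Longitude: degrees = first 3 digits = 151, minutes = 50.7575; 151 + 50.7575/60 = 151.8459583
  W → negative
Point 4:
  Lat: degrees = first 2 digits = 20, minutes = 47.51061; 20 + 47.51061/60 = 20.7918435
  S → negative
  Longitude: split at 3 digits → 061° and 8.8517′; 61 + 8.8517/60 = 61.1475283
  hemisphere W, so the sign is −

1. 75.100818, 148.959063
2. 53.693705, -35.941533
3. 0.491458, -151.845958
4. -20.791844, -61.147528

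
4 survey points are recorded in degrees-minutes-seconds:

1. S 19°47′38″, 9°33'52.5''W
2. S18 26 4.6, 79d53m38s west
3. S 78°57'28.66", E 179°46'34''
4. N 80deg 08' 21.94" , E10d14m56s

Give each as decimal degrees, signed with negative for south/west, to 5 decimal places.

Point 1:
  Latitude: 47′ + 38″ = 47.63333′; 19 + 47.63333/60 = 19.793889
  S → negative
  λ: 9 + 33/60 + 52.5/3600 = 9.564583
  hemisphere W, so the sign is −
Point 2:
  Latitude: 26′ + 4.6″ = 26.07667′; 18 + 26.07667/60 = 18.434611
  hemisphere S, so the sign is −
  Longitude: 79 + 53/60 + 38/3600 = 79.893889
  W → negative
Point 3:
  Latitude: 78° + 57/60 + 28.66/3600 = 78 + 0.950000 + 0.007961 = 78.957961
  hemisphere S, so the sign is −
  Longitude: 46′ + 34″ = 46.56667′; 179 + 46.56667/60 = 179.776111
  E ⇒ keep positive
Point 4:
  Latitude: 80 + 8/60 + 21.94/3600 = 80.139428
  N ⇒ keep positive
  λ: 14′ + 56″ = 14.93333′; 10 + 14.93333/60 = 10.248889
  E → positive

1. -19.79389, -9.56458
2. -18.43461, -79.89389
3. -78.95796, 179.77611
4. 80.13943, 10.24889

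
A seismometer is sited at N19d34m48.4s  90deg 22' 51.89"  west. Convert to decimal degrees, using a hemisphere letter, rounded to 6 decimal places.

φ: 19 + 34/60 + 48.4/3600 = 19.5801111
λ: 90 + 22/60 + 51.89/3600 = 90.3810806

19.580111° N, 90.381081° W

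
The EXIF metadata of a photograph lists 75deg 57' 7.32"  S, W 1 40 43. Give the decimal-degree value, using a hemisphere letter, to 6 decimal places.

φ: 57′ + 7.32″ = 57.12200′; 75 + 57.12200/60 = 75.9520333
λ: 40′ + 43″ = 40.71667′; 1 + 40.71667/60 = 1.6786111

75.952033° S, 1.678611° W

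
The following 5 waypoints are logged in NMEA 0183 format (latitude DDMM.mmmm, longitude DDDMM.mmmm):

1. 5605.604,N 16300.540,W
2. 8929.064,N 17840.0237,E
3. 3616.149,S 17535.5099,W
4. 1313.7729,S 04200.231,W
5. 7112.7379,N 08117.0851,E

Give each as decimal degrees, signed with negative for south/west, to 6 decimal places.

1. 56.093400, -163.009000
2. 89.484400, 178.667062
3. -36.269150, -175.591832
4. -13.229548, -42.003850
5. 71.212298, 81.284752

Point 1:
  Lat: split at 2 digits → 56° and 5.604′; 56 + 5.604/60 = 56.0934000
  N → positive
  Lon: degrees = first 3 digits = 163, minutes = 0.54; 163 + 0.54/60 = 163.0090000
  W ⇒ negate
Point 2:
  Lat: split at 2 digits → 89° and 29.064′; 89 + 29.064/60 = 89.4844000
  N ⇒ keep positive
  λ: degrees = first 3 digits = 178, minutes = 40.0237; 178 + 40.0237/60 = 178.6670617
  E ⇒ keep positive
Point 3:
  φ: split at 2 digits → 36° and 16.149′; 36 + 16.149/60 = 36.2691500
  hemisphere S, so the sign is −
  λ: degrees = first 3 digits = 175, minutes = 35.5099; 175 + 35.5099/60 = 175.5918317
  hemisphere W, so the sign is −
Point 4:
  Lat: degrees = first 2 digits = 13, minutes = 13.7729; 13 + 13.7729/60 = 13.2295483
  S ⇒ negate
  Lon: degrees = first 3 digits = 42, minutes = 0.231; 42 + 0.231/60 = 42.0038500
  W ⇒ negate
Point 5:
  Lat: split at 2 digits → 71° and 12.7379′; 71 + 12.7379/60 = 71.2122983
  N ⇒ keep positive
  Lon: split at 3 digits → 081° and 17.0851′; 81 + 17.0851/60 = 81.2847517
  E ⇒ keep positive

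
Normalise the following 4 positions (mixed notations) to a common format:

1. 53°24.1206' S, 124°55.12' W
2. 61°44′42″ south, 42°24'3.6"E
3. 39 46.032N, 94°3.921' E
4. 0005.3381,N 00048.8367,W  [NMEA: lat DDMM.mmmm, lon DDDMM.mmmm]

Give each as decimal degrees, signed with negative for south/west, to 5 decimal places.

1. -53.40201, -124.91867
2. -61.74500, 42.40100
3. 39.76720, 94.06535
4. 0.08897, -0.81395

Point 1:
  Latitude: 53 + 24.1206/60 = 53.402010
  S → negative
  Longitude: 124 + 55.12/60 = 124.918667
  W → negative
Point 2:
  Lat: 61° + 44/60 + 42/3600 = 61 + 0.733333 + 0.011667 = 61.745000
  S ⇒ negate
  λ: 24′ + 3.6″ = 24.06000′; 42 + 24.06000/60 = 42.401000
  E ⇒ keep positive
Point 3:
  Lat: 46.032′ = 0.767200°; total 39.767200
  N → positive
  Lon: 3.921′ = 0.065350°; total 94.065350
  E ⇒ keep positive
Point 4:
  Lat: degrees = first 2 digits = 0, minutes = 5.3381; 0 + 5.3381/60 = 0.088968
  N ⇒ keep positive
  λ: degrees = first 3 digits = 0, minutes = 48.8367; 0 + 48.8367/60 = 0.813945
  W ⇒ negate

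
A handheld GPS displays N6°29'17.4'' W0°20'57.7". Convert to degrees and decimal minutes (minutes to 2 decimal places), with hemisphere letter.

6° 29.29′ N, 0° 20.96′ W

φ: seconds/60 = 0.29000; minutes = 29 + 0.29000 = 29.2900
Lon: seconds/60 = 0.96167; minutes = 20 + 0.96167 = 20.9617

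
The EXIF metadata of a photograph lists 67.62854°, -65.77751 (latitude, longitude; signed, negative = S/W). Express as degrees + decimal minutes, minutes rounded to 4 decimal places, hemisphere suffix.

67° 37.7124′ N, 65° 46.6506′ W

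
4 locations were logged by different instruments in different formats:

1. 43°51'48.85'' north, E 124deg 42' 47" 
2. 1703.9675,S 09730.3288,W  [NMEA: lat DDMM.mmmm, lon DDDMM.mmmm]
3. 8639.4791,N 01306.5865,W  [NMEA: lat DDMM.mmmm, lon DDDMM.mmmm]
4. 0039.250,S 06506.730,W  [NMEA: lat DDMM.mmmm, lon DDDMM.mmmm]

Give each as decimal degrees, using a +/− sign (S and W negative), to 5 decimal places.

1. 43.86357, 124.71306
2. -17.06613, -97.50548
3. 86.65799, -13.10978
4. -0.65417, -65.11217

Point 1:
  φ: 43° + 51/60 + 48.85/3600 = 43 + 0.850000 + 0.013569 = 43.863569
  N → positive
  Longitude: 124 + 42/60 + 47/3600 = 124.713056
  E ⇒ keep positive
Point 2:
  Lat: split at 2 digits → 17° and 3.9675′; 17 + 3.9675/60 = 17.066125
  S → negative
  Lon: degrees = first 3 digits = 97, minutes = 30.3288; 97 + 30.3288/60 = 97.505480
  W → negative
Point 3:
  φ: degrees = first 2 digits = 86, minutes = 39.4791; 86 + 39.4791/60 = 86.657985
  N ⇒ keep positive
  λ: split at 3 digits → 013° and 6.5865′; 13 + 6.5865/60 = 13.109775
  W → negative
Point 4:
  Lat: split at 2 digits → 00° and 39.25′; 0 + 39.25/60 = 0.654167
  hemisphere S, so the sign is −
  Lon: degrees = first 3 digits = 65, minutes = 6.73; 65 + 6.73/60 = 65.112167
  hemisphere W, so the sign is −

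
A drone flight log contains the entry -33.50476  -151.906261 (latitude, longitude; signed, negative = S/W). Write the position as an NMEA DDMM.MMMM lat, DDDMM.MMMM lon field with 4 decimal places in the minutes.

Latitude is negative → S; |value| = 33.504760
φ: 33° + 0.504760 × 60 = 33° 30.285600′
Longitude is negative → W; |value| = 151.906261
Longitude: fractional part 0.906261 → 54.375660 minutes

3330.2856,S / 15154.3757,W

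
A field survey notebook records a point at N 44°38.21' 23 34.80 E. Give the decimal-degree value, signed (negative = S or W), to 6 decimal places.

44.636833, 23.580000

Lat: 38.21′ = 0.636833°; total 44.6368333
N → positive
Longitude: 23 + 34.8/60 = 23.5800000
E ⇒ keep positive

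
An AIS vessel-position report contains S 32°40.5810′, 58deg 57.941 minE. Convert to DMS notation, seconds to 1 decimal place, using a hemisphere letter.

Lat: fractional minutes 0.58100 × 60 = 34.860″
Lon: fractional minutes 0.94100 × 60 = 56.460″

32°40′34.9″ S, 58°57′56.5″ E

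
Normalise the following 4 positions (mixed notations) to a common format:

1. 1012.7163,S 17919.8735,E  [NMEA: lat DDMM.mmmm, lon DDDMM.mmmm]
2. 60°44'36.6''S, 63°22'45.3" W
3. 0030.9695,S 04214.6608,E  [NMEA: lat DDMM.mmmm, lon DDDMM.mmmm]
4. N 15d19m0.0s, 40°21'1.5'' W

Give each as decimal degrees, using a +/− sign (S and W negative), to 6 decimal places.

Point 1:
  Lat: degrees = first 2 digits = 10, minutes = 12.7163; 10 + 12.7163/60 = 10.2119383
  hemisphere S, so the sign is −
  Longitude: split at 3 digits → 179° and 19.8735′; 179 + 19.8735/60 = 179.3312250
  E ⇒ keep positive
Point 2:
  Latitude: 44′ + 36.6″ = 44.61000′; 60 + 44.61000/60 = 60.7435000
  hemisphere S, so the sign is −
  λ: 63° + 22/60 + 45.3/3600 = 63 + 0.366667 + 0.012583 = 63.3792500
  W ⇒ negate
Point 3:
  φ: degrees = first 2 digits = 0, minutes = 30.9695; 0 + 30.9695/60 = 0.5161583
  S ⇒ negate
  Lon: degrees = first 3 digits = 42, minutes = 14.6608; 42 + 14.6608/60 = 42.2443467
  E ⇒ keep positive
Point 4:
  Latitude: 15° + 19/60 + 0/3600 = 15 + 0.316667 + 0.000000 = 15.3166667
  N ⇒ keep positive
  Longitude: 40 + 21/60 + 1.5/3600 = 40.3504167
  hemisphere W, so the sign is −

1. -10.211938, 179.331225
2. -60.743500, -63.379250
3. -0.516158, 42.244347
4. 15.316667, -40.350417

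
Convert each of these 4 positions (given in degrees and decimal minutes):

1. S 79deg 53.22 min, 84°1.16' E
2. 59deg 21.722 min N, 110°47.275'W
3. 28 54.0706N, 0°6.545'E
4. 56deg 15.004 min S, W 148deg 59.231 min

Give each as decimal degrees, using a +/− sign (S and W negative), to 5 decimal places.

Point 1:
  φ: 79 + 53.22/60 = 79.887000
  hemisphere S, so the sign is −
  Longitude: 84 + 1.16/60 = 84.019333
  E → positive
Point 2:
  Latitude: 59 + 21.722/60 = 59.362033
  N → positive
  λ: 110 + 47.275/60 = 110.787917
  W → negative
Point 3:
  Latitude: 54.0706′ = 0.901177°; total 28.901177
  N ⇒ keep positive
  Longitude: 0 + 6.545/60 = 0.109083
  E → positive
Point 4:
  Latitude: 15.004′ = 0.250067°; total 56.250067
  hemisphere S, so the sign is −
  Longitude: 59.231′ = 0.987183°; total 148.987183
  hemisphere W, so the sign is −

1. -79.88700, 84.01933
2. 59.36203, -110.78792
3. 28.90118, 0.10908
4. -56.25007, -148.98718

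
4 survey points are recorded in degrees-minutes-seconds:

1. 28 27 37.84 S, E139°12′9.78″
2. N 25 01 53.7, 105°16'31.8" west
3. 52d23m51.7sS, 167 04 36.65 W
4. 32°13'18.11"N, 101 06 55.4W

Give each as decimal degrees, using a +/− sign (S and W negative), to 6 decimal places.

Point 1:
  Latitude: 27′ + 37.84″ = 27.63067′; 28 + 27.63067/60 = 28.4605111
  S → negative
  λ: 139 + 12/60 + 9.78/3600 = 139.2027167
  E → positive
Point 2:
  Latitude: 25° + 1/60 + 53.7/3600 = 25 + 0.016667 + 0.014917 = 25.0315833
  N ⇒ keep positive
  λ: 105° + 16/60 + 31.8/3600 = 105 + 0.266667 + 0.008833 = 105.2755000
  W → negative
Point 3:
  φ: 52 + 23/60 + 51.7/3600 = 52.3976944
  S → negative
  λ: 167° + 4/60 + 36.65/3600 = 167 + 0.066667 + 0.010181 = 167.0768472
  W ⇒ negate
Point 4:
  Latitude: 32° + 13/60 + 18.11/3600 = 32 + 0.216667 + 0.005031 = 32.2216972
  N → positive
  Longitude: 101 + 6/60 + 55.4/3600 = 101.1153889
  W ⇒ negate

1. -28.460511, 139.202717
2. 25.031583, -105.275500
3. -52.397694, -167.076847
4. 32.221697, -101.115389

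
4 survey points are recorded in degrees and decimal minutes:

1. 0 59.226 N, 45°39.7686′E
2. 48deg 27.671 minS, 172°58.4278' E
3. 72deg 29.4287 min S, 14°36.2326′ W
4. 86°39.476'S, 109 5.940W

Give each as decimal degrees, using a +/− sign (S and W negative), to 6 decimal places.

1. 0.987100, 45.662810
2. -48.461183, 172.973797
3. -72.490478, -14.603877
4. -86.657933, -109.099000

Point 1:
  Lat: 0 + 59.226/60 = 0.9871000
  N ⇒ keep positive
  Longitude: 39.7686′ = 0.662810°; total 45.6628100
  E ⇒ keep positive
Point 2:
  φ: 48 + 27.671/60 = 48.4611833
  hemisphere S, so the sign is −
  Longitude: 172 + 58.4278/60 = 172.9737967
  E ⇒ keep positive
Point 3:
  Latitude: 72 + 29.4287/60 = 72.4904783
  hemisphere S, so the sign is −
  λ: 36.2326′ = 0.603877°; total 14.6038767
  W → negative
Point 4:
  Latitude: 86 + 39.476/60 = 86.6579333
  hemisphere S, so the sign is −
  Longitude: 109 + 5.94/60 = 109.0990000
  W ⇒ negate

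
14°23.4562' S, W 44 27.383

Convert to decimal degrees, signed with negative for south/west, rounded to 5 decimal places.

φ: 23.4562′ = 0.390937°; total 14.390937
S → negative
λ: 27.383′ = 0.456383°; total 44.456383
W → negative

-14.39094, -44.45638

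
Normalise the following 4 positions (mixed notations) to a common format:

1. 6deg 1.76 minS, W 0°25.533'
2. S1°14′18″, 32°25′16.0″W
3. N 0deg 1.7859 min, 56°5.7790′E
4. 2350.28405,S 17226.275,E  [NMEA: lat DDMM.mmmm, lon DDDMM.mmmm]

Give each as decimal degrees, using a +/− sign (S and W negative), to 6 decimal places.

Point 1:
  φ: 1.76′ = 0.029333°; total 6.0293333
  S ⇒ negate
  λ: 25.533′ = 0.425550°; total 0.4255500
  W → negative
Point 2:
  φ: 1° + 14/60 + 18/3600 = 1 + 0.233333 + 0.005000 = 1.2383333
  S → negative
  Lon: 32 + 25/60 + 16/3600 = 32.4211111
  W ⇒ negate
Point 3:
  φ: 0 + 1.7859/60 = 0.0297650
  N → positive
  λ: 56 + 5.779/60 = 56.0963167
  E → positive
Point 4:
  Latitude: split at 2 digits → 23° and 50.28405′; 23 + 50.28405/60 = 23.8380675
  S ⇒ negate
  λ: split at 3 digits → 172° and 26.275′; 172 + 26.275/60 = 172.4379167
  E → positive

1. -6.029333, -0.425550
2. -1.238333, -32.421111
3. 0.029765, 56.096317
4. -23.838068, 172.437917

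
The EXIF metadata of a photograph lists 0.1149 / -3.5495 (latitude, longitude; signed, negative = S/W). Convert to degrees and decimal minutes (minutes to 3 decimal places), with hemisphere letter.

Lat: fractional part 0.114900 → 6.89400 minutes
Longitude is negative → W; |value| = 3.549500
λ: 3° + 0.549500 × 60 = 3° 32.97000′

0° 6.894′ N, 3° 32.970′ W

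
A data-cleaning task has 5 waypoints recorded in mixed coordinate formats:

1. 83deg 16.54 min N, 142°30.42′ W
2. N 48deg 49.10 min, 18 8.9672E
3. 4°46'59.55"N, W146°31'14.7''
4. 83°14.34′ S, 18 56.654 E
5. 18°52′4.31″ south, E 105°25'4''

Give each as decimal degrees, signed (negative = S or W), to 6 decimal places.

Point 1:
  Latitude: 16.54′ = 0.275667°; total 83.2756667
  N ⇒ keep positive
  Longitude: 30.42′ = 0.507000°; total 142.5070000
  W ⇒ negate
Point 2:
  Latitude: 49.1′ = 0.818333°; total 48.8183333
  N ⇒ keep positive
  λ: 18 + 8.9672/60 = 18.1494533
  E ⇒ keep positive
Point 3:
  Lat: 46′ + 59.55″ = 46.99250′; 4 + 46.99250/60 = 4.7832083
  N → positive
  λ: 146 + 31/60 + 14.7/3600 = 146.5207500
  W ⇒ negate
Point 4:
  Latitude: 14.34′ = 0.239000°; total 83.2390000
  S → negative
  Longitude: 18 + 56.654/60 = 18.9442333
  E ⇒ keep positive
Point 5:
  Latitude: 18° + 52/60 + 4.31/3600 = 18 + 0.866667 + 0.001197 = 18.8678639
  S ⇒ negate
  λ: 105 + 25/60 + 4/3600 = 105.4177778
  E ⇒ keep positive

1. 83.275667, -142.507000
2. 48.818333, 18.149453
3. 4.783208, -146.520750
4. -83.239000, 18.944233
5. -18.867864, 105.417778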